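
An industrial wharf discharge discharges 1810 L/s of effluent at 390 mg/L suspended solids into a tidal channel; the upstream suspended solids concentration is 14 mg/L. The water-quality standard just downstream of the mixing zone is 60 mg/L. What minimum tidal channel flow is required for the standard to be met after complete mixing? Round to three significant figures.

Set C_mix = 60: (Q·14.00 + 1810·390.0) / (Q + 1810) = 60
→ Q = 1810·(390.0 − 60)/(60 − 14.00) = 12980 L/s.

13000 L/s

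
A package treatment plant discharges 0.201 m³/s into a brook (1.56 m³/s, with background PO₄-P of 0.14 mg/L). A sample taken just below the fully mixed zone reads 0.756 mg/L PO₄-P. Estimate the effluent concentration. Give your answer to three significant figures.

Mass balance: 1.560·0.1400 + 0.2010·Cₑ = 1.761·0.7560
→ Cₑ = (1.761·0.7560 − 1.560·0.1400) / 0.2010 = 5.537 mg/L.

5.54 mg/L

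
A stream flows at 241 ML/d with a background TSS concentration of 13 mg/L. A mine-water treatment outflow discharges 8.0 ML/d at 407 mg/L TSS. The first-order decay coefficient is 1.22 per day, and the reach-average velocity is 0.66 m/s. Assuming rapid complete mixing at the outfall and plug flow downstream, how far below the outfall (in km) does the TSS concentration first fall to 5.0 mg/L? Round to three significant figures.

76.4 km

Flow-weighted average: C = (241.0·13.00 + 8.000·407.0) / 249.0 = 6389/249.0 = 25.66 mg/L.
Set 25.66·exp(−k·t) = 5.0 → t = ln(25.66/5.0)/k = 115800 s = 32.17 h.
Distance = v·t = 0.66·115800 = 76440 m = 76.44 km.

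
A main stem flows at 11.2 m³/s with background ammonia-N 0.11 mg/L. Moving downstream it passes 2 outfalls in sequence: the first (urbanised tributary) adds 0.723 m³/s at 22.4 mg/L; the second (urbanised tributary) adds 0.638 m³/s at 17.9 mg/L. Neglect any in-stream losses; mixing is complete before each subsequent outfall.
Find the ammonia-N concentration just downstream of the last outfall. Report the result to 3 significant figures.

2.30 mg/L

Outfall 1: combined Q = 11.92 m³/s; C = (11.20·0.1100 + 0.7230·22.40)/11.92 = 1.462 mg/L.
Outfall 2: combined Q = 12.56 m³/s; C = (11.92·1.462 + 0.6380·17.90)/12.56 = 2.297 mg/L.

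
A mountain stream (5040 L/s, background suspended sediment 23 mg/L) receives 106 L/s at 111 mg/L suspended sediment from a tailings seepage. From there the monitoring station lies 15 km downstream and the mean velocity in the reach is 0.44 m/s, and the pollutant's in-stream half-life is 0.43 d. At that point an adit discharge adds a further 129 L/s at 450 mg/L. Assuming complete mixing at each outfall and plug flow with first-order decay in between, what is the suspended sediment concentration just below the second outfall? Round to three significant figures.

23.8 mg/L

Mass balance: C = (5040·23.00 + 106.0·111.0) / 5146 = 127700/5146 = 24.81 mg/L; combined flow 5146 L/s.
Travel time t = 15·1000 / 0.44 = 34090 s = 9.470 h.
Half-life 0.43 d → k = ln 2 / 0.43 = 1.612 d⁻¹.
Decay over the reach: 24.81·exp(−kt) = 24.81·0.5294 = 13.14 mg/L.
At the second outfall, C = (5146·13.14 + 129.0·450.0) / (5146 + 129.0) = 23.82 mg/L.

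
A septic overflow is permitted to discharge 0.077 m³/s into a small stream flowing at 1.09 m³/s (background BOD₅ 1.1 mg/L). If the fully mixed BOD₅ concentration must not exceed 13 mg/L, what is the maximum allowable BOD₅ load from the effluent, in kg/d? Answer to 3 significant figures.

Mass balance at the limit: 1.090·1.100 + 0.07700·Cₑ = 1.167·13 → Cₑ = 181.5 mg/L.
Load = 0.07700 m³/s × 181.5 g/m³ × 86 400 s/d = 1207 kg/d.

1210 kg/d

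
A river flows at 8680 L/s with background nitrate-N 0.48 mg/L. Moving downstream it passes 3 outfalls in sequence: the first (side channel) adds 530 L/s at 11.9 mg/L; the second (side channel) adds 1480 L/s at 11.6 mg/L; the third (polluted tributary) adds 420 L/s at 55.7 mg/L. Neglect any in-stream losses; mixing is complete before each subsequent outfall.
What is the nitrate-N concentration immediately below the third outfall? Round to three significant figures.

Outfall 1: combined Q = 9210 L/s; C = (8680·0.4800 + 530.0·11.90)/9210 = 1.137 mg/L.
Outfall 2: combined Q = 10690 L/s; C = (9210·1.137 + 1480·11.60)/10690 = 2.586 mg/L.
Outfall 3: combined Q = 11110 L/s; C = (10690·2.586 + 420.0·55.70)/11110 = 4.594 mg/L.

4.59 mg/L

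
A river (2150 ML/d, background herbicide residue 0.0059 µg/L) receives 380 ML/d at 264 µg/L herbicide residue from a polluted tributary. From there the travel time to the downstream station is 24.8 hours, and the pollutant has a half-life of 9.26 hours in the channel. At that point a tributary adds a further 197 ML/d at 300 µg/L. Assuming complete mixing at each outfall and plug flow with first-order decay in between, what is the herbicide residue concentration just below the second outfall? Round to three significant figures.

Flow-weighted average: C = (2150·0.005900 + 380.0·264.0) / 2530 = 100300/2530 = 39.66 µg/L; combined flow 2530 ML/d.
Half-life 9.26 h → k = ln 2 / 9.26 = 0.07485 h⁻¹ = 1.796 d⁻¹.
Decay over the reach: 39.66·exp(−kt) = 39.66·0.1562 = 6.196 µg/L.
At the second outfall, C = (2530·6.196 + 197.0·300.0) / (2530 + 197.0) = 27.42 µg/L.

27.4 µg/L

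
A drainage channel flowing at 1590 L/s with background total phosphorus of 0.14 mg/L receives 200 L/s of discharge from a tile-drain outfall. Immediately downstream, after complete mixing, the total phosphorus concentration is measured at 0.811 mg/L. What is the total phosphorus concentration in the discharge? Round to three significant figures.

Mass balance: 1590·0.1400 + 200.0·Cₑ = 1790·0.8110
→ Cₑ = (1790·0.8110 − 1590·0.1400) / 200.0 = 6.145 mg/L.

6.15 mg/L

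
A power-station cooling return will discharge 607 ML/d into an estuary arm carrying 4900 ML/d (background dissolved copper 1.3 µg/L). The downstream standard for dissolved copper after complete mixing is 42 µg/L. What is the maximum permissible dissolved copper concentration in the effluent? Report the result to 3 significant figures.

At the limit, (Qr·Cr + Qe·Cₑ)/(Qr + Qe) = 42:
Cₑ = (5507·42 − 4900·1.300) / 607.0 = 370.6 µg/L.

371 µg/L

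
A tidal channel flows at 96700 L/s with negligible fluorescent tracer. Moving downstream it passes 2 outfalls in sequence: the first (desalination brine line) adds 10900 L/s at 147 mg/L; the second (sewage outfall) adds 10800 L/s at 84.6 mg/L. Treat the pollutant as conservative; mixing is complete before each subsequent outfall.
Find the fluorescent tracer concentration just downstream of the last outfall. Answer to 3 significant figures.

Below outfall 1: Q → 107600 L/s, C = (96700·0 + 10900·147.0)/107600 = 14.89 mg/L.
Below outfall 2: Q → 118400 L/s, C = (107600·14.89 + 10800·84.60)/118400 = 21.25 mg/L.

21.2 mg/L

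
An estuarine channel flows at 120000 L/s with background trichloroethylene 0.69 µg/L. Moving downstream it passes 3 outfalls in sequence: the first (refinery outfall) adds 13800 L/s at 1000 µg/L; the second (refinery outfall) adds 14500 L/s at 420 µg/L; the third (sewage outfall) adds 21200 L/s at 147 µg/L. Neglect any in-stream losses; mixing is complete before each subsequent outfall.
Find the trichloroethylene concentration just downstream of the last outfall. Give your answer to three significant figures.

136 µg/L

Below outfall 1: Q → 133800 L/s, C = (120000·0.6900 + 13800·1000)/133800 = 103.8 µg/L.
Below outfall 2: Q → 148300 L/s, C = (133800·103.8 + 14500·420.0)/148300 = 134.7 µg/L.
Below outfall 3: Q → 169500 L/s, C = (148300·134.7 + 21200·147.0)/169500 = 136.2 µg/L.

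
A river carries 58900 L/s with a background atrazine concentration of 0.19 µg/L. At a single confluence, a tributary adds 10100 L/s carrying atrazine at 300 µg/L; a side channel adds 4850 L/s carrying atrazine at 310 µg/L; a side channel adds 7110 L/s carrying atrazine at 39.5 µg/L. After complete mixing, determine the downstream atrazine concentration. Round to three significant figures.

59.6 µg/L

Mass balance: C = (58900·0.1900 + 10100·300.0 + 4850·310.0 + 7110·39.50) / 80960 = 4826000/80960 = 59.60 µg/L.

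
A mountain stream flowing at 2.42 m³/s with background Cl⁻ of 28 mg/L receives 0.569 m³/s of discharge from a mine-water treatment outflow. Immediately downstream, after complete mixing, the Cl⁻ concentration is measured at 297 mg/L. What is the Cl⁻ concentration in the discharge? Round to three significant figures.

1440 mg/L

Mass balance: 2.420·28.00 + 0.5690·Cₑ = 2.989·297.0
→ Cₑ = (2.989·297.0 − 2.420·28.00) / 0.5690 = 1441 mg/L.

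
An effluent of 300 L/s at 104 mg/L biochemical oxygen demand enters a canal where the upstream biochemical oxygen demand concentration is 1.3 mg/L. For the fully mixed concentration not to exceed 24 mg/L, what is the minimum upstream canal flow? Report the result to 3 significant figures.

Set C_mix = 24: (Q·1.300 + 300.0·104.0) / (Q + 300.0) = 24
→ Q = 300.0·(104.0 − 24)/(24 − 1.300) = 1057 L/s.

1060 L/s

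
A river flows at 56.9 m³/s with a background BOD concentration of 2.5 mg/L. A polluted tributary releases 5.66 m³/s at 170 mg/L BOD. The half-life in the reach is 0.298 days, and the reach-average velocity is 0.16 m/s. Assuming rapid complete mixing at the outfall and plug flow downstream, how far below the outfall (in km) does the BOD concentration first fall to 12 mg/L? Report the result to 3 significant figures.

2.29 km

Mass balance: C = (56.90·2.500 + 5.660·170.0) / 62.56 = 1104/62.56 = 17.65 mg/L.
Half-life 0.298 d → k = ln 2 / 0.298 = 2.326 d⁻¹.
Set 17.65·exp(−k·t) = 12 → t = ln(17.65/12)/k = 14340 s = 3.984 h.
Distance = v·t = 0.16·14340 = 2295 m = 2.295 km.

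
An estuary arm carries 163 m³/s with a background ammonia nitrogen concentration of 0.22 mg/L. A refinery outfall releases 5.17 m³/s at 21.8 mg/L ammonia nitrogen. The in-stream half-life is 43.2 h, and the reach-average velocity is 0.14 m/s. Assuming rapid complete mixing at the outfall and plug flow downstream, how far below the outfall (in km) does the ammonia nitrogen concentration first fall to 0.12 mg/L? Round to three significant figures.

Mixed concentration C = ΣQC/ΣQ = (163.0·0.2200 + 5.170·21.80) / 168.2 = 148.6/168.2 = 0.8834 mg/L.
Half-life 43.2 h → k = ln 2 / 43.2 = 0.01605 h⁻¹ = 0.3851 d⁻¹.
Set 0.8834·exp(−k·t) = 0.12 → t = ln(0.8834/0.12)/k = 447900 s = 124.4 h.
Distance = v·t = 0.14·447900 = 62710 m = 62.71 km.

62.7 km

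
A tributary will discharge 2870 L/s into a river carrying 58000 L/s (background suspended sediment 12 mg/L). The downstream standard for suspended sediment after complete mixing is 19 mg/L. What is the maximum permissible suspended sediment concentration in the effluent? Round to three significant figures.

160 mg/L

At the limit, (Qr·Cr + Qe·Cₑ)/(Qr + Qe) = 19:
Cₑ = (60870·19 − 58000·12.00) / 2870 = 160.5 mg/L.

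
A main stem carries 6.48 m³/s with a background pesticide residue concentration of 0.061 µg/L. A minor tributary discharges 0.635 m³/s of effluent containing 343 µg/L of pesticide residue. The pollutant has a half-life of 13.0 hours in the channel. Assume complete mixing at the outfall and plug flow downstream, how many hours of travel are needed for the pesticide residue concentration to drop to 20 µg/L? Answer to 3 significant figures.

After mixing, C = (6.480·0.06100 + 0.6350·343.0) / 7.115 = 218.2/7.115 = 30.67 µg/L.
Half-life 13.0 h → k = ln 2 / 13.0 = 0.05332 h⁻¹ = 1.280 d⁻¹.
30.67·exp(−k·t) = 20 → t = ln(30.67/20)/k = 28860 s = 8.017 h.

8.02 h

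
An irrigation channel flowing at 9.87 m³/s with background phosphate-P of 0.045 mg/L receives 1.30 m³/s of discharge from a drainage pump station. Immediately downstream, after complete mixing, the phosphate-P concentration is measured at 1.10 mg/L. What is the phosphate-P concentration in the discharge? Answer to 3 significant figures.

9.11 mg/L

Mass balance: 9.870·0.04500 + 1.300·Cₑ = 11.17·1.100
→ Cₑ = (11.17·1.100 − 9.870·0.04500) / 1.300 = 9.110 mg/L.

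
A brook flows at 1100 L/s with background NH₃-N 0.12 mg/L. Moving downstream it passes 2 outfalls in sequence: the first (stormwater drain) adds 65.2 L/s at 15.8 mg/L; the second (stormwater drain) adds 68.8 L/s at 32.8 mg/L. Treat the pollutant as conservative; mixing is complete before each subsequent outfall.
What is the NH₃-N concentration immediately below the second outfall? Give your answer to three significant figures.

2.77 mg/L

After outfall 1: Q = 1100 + 65.20 = 1165 L/s; C = (1100·0.1200 + 65.20·15.80)/1165 = 0.9974 mg/L.
After outfall 2: Q = 1165 + 68.80 = 1234 L/s; C = (1165·0.9974 + 68.80·32.80)/1234 = 2.771 mg/L.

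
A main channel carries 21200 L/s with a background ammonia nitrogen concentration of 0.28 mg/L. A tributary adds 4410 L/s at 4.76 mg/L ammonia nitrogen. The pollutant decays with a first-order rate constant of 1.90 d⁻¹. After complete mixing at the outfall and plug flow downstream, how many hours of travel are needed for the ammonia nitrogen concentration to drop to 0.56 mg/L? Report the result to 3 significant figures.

Flow-weighted average: C = (21200·0.2800 + 4410·4.760) / 25610 = 26930/25610 = 1.051 mg/L.
1.051·exp(−k·t) = 0.56 → t = ln(1.051/0.56)/k = 28650 s = 7.958 h.

7.96 h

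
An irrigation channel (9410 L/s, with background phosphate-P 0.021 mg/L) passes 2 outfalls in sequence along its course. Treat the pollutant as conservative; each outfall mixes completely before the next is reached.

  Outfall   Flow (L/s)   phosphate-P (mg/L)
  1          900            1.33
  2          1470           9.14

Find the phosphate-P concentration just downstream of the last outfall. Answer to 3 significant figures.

1.26 mg/L

Outfall 1: combined Q = 10310 L/s; C = (9410·0.02100 + 900.0·1.330)/10310 = 0.1353 mg/L.
Outfall 2: combined Q = 11780 L/s; C = (10310·0.1353 + 1470·9.140)/11780 = 1.259 mg/L.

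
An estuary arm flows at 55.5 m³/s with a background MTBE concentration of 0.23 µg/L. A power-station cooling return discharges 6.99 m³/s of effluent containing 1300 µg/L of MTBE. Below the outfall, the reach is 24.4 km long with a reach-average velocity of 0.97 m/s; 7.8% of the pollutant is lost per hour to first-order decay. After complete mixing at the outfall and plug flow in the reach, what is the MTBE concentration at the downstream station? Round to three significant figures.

82.6 µg/L

Mixed concentration C = ΣQC/ΣQ = (55.50·0.2300 + 6.990·1300) / 62.49 = 9100/62.49 = 145.6 µg/L.
Travel time t = 24.4·1000 / 0.97 = 25150 s = 6.987 h.
7.8%/h lost → k = −ln(1 − 0.078) = 0.08121 h⁻¹.
Applying C = C₀e^(−kt): 145.6 × 0.5670 = 82.56 µg/L.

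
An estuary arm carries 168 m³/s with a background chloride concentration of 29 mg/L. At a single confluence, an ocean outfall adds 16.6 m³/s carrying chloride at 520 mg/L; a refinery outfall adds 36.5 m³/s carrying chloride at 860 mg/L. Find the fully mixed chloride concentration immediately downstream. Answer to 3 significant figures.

203 mg/L

Mixed concentration C = ΣQC/ΣQ = (168.0·29.00 + 16.60·520.0 + 36.50·860.0) / 221.1 = 44890/221.1 = 203.0 mg/L.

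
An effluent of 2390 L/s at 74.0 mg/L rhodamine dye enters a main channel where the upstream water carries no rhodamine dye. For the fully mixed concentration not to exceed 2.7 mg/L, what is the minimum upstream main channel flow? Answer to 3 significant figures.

63100 L/s

Set C_mix = 2.7: (Q·0 + 2390·74.00) / (Q + 2390) = 2.7
→ Q = 2390·(74.00 − 2.7)/(2.7 − 0) = 63110 L/s.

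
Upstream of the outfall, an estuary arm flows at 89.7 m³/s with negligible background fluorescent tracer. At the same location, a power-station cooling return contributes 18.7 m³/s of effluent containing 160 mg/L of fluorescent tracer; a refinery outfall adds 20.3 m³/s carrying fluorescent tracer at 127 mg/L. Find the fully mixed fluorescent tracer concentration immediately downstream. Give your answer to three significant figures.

43.3 mg/L

Flow-weighted average: C = (89.70·0 + 18.70·160.0 + 20.30·127.0) / 128.7 = 5570/128.7 = 43.28 mg/L.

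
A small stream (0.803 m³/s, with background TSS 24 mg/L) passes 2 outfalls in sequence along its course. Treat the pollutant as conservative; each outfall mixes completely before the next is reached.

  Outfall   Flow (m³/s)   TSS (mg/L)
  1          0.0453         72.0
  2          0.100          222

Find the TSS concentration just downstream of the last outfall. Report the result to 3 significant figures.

After outfall 1: Q = 0.8030 + 0.04530 = 0.8483 m³/s; C = (0.8030·24.00 + 0.04530·72.00)/0.8483 = 26.56 mg/L.
After outfall 2: Q = 0.8483 + 0.1000 = 0.9483 m³/s; C = (0.8483·26.56 + 0.1000·222.0)/0.9483 = 47.17 mg/L.

47.2 mg/L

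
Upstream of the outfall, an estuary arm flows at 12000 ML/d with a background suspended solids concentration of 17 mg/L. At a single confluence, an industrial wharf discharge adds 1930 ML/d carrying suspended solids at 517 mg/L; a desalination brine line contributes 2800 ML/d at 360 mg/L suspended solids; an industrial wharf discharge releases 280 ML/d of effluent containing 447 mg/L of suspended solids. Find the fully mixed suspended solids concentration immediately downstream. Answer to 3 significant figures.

Conservation of mass: C = (12000·17.00 + 1930·517.0 + 2800·360.0 + 280.0·447.0) / 17010 = 2335000/17010 = 137.3 mg/L.

137 mg/L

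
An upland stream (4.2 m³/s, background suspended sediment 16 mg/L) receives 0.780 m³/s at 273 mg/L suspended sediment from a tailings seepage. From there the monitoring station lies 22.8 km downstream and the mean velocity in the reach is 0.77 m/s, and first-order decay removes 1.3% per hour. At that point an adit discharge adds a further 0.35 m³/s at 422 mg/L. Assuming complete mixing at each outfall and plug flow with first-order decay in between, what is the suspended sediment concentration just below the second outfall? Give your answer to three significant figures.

Mass balance: C = (4.200·16.00 + 0.7800·273.0) / 4.980 = 280.1/4.980 = 56.25 mg/L; combined flow 4.980 m³/s.
Travel time t = 22.8·1000 / 0.77 = 29610 s = 8.225 h.
1.3%/h lost → k = −ln(1 − 0.013) = 0.01309 h⁻¹.
Decay over the reach: 56.25·exp(−kt) = 56.25·0.8980 = 50.51 mg/L.
At the second outfall, C = (4.980·50.51 + 0.3500·422.0) / (4.980 + 0.3500) = 74.91 mg/L.

74.9 mg/L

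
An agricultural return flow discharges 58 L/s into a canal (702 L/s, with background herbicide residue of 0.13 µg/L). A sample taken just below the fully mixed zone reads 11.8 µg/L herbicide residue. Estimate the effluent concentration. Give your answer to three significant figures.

Mass balance: 702.0·0.1300 + 58.00·Cₑ = 760.0·11.80
→ Cₑ = (760.0·11.80 − 702.0·0.1300) / 58.00 = 153.0 µg/L.

153 µg/L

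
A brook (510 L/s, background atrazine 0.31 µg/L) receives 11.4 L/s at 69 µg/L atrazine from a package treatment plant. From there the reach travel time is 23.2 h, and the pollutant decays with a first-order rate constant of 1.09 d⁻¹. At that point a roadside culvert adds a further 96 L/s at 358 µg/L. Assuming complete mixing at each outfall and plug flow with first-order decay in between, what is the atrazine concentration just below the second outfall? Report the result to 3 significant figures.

Mass balance: C = (510.0·0.3100 + 11.40·69.00) / 521.4 = 944.7/521.4 = 1.812 µg/L; combined flow 521.4 L/s.
Applying C = C₀e^(−kt): 1.812 × 0.3487 = 0.6317 µg/L.
Second outfall: C = (521.4·0.6317 + 96.00·358.0)/617.4 = 56.20 µg/L.

56.2 µg/L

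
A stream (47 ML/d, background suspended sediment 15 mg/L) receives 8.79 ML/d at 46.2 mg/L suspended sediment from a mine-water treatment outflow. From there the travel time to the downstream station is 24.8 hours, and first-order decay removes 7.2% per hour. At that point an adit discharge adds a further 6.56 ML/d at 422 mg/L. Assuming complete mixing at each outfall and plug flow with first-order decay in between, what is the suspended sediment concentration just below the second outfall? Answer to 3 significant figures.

Flow-weighted average: C = (47.00·15.00 + 8.790·46.20) / 55.79 = 1111/55.79 = 19.92 mg/L; combined flow 55.79 ML/d.
7.2%/h lost → k = −ln(1 − 0.072) = 0.07472 h⁻¹.
Decay over the reach: 19.92·exp(−kt) = 19.92·0.1567 = 3.122 mg/L.
At the second outfall, C = (55.79·3.122 + 6.560·422.0) / (55.79 + 6.560) = 47.19 mg/L.

47.2 mg/L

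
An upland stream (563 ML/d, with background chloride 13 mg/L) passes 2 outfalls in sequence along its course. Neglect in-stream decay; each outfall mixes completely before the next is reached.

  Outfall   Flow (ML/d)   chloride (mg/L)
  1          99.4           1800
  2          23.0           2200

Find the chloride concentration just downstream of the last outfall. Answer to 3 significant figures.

346 mg/L

Below outfall 1: Q → 662.4 ML/d, C = (563.0·13.00 + 99.40·1800)/662.4 = 281.2 mg/L.
Below outfall 2: Q → 685.4 ML/d, C = (662.4·281.2 + 23.00·2200)/685.4 = 345.5 mg/L.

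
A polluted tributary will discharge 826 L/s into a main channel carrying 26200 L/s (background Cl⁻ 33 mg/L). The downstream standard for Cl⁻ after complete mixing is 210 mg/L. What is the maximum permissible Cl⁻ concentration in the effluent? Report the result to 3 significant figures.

5820 mg/L

At the limit, (Qr·Cr + Qe·Cₑ)/(Qr + Qe) = 210:
Cₑ = (27030·210 − 26200·33.00) / 826.0 = 5824 mg/L.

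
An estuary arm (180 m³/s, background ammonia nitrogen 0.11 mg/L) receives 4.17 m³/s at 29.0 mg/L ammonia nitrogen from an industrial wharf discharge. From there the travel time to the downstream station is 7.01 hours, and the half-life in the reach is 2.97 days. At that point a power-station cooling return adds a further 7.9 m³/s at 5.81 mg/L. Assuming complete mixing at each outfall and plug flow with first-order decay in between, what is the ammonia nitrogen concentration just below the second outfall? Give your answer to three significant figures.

0.923 mg/L

Mixed concentration C = ΣQC/ΣQ = (180.0·0.1100 + 4.170·29.00) / 184.2 = 140.7/184.2 = 0.7641 mg/L; combined flow 184.2 m³/s.
Half-life 2.97 d → k = ln 2 / 2.97 = 0.2334 d⁻¹.
Decay over the reach: 0.7641·exp(−kt) = 0.7641·0.9341 = 0.7138 mg/L.
Second outfall: C = (184.2·0.7138 + 7.900·5.810)/192.1 = 0.9234 mg/L.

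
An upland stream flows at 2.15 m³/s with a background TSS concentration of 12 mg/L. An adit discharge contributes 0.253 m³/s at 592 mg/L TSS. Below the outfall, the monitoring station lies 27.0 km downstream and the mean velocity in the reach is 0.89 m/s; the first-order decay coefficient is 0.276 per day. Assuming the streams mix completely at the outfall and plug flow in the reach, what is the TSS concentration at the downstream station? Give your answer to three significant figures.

66.3 mg/L

Mass balance: C = (2.150·12.00 + 0.2530·592.0) / 2.403 = 175.6/2.403 = 73.07 mg/L.
Travel time t = 27.0·1000 / 0.89 = 30340 s = 8.427 h.
First-order decay: C = 73.07·exp(−k·t) = 73.07·0.9076 = 66.32 mg/L.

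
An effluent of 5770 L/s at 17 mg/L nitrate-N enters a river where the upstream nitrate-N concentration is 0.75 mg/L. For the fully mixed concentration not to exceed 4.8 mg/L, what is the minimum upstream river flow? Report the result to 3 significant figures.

Set C_mix = 4.8: (Q·0.7500 + 5770·17.00) / (Q + 5770) = 4.8
→ Q = 5770·(17.00 − 4.8)/(4.8 − 0.7500) = 17380 L/s.

17400 L/s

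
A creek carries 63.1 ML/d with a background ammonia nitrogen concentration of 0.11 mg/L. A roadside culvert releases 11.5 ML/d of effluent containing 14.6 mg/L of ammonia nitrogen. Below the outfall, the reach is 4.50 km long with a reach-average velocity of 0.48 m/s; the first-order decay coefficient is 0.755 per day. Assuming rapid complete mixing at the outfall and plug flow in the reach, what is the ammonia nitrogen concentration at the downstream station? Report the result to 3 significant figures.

2.16 mg/L

Mass balance: C = (63.10·0.1100 + 11.50·14.60) / 74.60 = 174.8/74.60 = 2.344 mg/L.
Travel time t = 4.50·1000 / 0.48 = 9375 s = 2.604 h.
First-order decay: C = 2.344·exp(−k·t) = 2.344·0.9213 = 2.159 mg/L.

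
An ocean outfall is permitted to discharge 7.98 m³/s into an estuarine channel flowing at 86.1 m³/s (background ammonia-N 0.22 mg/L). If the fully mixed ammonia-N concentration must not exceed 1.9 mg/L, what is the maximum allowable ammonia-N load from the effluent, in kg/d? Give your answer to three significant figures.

13800 kg/d

Mass balance at the limit: 86.10·0.2200 + 7.980·Cₑ = 94.08·1.9 → Cₑ = 20.03 mg/L.
Load = 7.980 m³/s × 20.03 g/m³ × 86 400 s/d = 13810 kg/d.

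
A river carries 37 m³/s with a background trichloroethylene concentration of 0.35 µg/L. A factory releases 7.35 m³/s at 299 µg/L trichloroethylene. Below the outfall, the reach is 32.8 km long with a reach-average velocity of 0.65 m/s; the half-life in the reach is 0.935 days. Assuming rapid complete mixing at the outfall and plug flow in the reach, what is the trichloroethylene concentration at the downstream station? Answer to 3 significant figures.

32.3 µg/L

After mixing, C = (37.00·0.3500 + 7.350·299.0) / 44.35 = 2211/44.35 = 49.84 µg/L.
Travel time t = 32.8·1000 / 0.65 = 50460 s = 14.02 h.
Half-life 0.935 d → k = ln 2 / 0.935 = 0.7413 d⁻¹.
Applying C = C₀e^(−kt): 49.84 × 0.6486 = 32.33 µg/L.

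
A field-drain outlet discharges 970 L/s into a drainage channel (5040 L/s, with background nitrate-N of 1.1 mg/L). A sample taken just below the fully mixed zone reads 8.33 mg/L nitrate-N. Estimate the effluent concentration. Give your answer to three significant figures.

45.9 mg/L

Mass balance: 5040·1.100 + 970.0·Cₑ = 6010·8.330
→ Cₑ = (6010·8.330 − 5040·1.100) / 970.0 = 45.90 mg/L.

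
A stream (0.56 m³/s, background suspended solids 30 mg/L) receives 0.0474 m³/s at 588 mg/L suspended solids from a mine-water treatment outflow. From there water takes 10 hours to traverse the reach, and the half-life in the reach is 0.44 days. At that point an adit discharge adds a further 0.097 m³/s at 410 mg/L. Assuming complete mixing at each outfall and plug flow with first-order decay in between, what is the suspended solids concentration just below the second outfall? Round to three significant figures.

89.4 mg/L

Conservation of mass: C = (0.5600·30.00 + 0.04740·588.0) / 0.6074 = 44.67/0.6074 = 73.54 mg/L; combined flow 0.6074 m³/s.
Half-life 0.44 d → k = ln 2 / 0.44 = 1.575 d⁻¹.
Decay over the reach: 73.54·exp(−kt) = 73.54·0.5187 = 38.15 mg/L.
Second outfall: C = (0.6074·38.15 + 0.09700·410.0)/0.7044 = 89.36 mg/L.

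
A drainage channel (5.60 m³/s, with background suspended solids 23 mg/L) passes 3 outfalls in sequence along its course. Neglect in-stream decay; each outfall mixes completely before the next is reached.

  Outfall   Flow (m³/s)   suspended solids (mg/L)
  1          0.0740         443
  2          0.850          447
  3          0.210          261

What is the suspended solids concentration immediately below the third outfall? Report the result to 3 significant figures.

88.6 mg/L

Outfall 1: combined Q = 5.674 m³/s; C = (5.600·23.00 + 0.07400·443.0)/5.674 = 28.48 mg/L.
Outfall 2: combined Q = 6.524 m³/s; C = (5.674·28.48 + 0.8500·447.0)/6.524 = 83.01 mg/L.
Outfall 3: combined Q = 6.734 m³/s; C = (6.524·83.01 + 0.2100·261.0)/6.734 = 88.56 mg/L.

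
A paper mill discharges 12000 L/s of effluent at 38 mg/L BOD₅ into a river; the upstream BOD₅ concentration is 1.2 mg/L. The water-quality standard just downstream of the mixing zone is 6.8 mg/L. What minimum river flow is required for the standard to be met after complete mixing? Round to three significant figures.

Set C_mix = 6.8: (Q·1.200 + 12000·38.00) / (Q + 12000) = 6.8
→ Q = 12000·(38.00 − 6.8)/(6.8 − 1.200) = 66860 L/s.

66900 L/s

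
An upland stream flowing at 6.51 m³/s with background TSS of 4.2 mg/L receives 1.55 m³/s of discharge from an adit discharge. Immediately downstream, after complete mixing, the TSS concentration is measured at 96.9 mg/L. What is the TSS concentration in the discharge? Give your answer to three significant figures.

Mass balance: 6.510·4.200 + 1.550·Cₑ = 8.060·96.90
→ Cₑ = (8.060·96.90 − 6.510·4.200) / 1.550 = 486.2 mg/L.

486 mg/L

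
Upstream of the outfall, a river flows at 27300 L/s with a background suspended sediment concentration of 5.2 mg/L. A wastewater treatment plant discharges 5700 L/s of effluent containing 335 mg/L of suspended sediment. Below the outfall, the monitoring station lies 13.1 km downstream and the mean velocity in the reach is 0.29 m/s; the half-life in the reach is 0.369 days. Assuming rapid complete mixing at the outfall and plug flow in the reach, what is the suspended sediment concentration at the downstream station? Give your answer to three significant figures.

Flow-weighted average: C = (27300·5.200 + 5700·335.0) / 33000 = 2051000/33000 = 62.17 mg/L.
Travel time t = 13.1·1000 / 0.29 = 45170 s = 12.55 h.
Half-life 0.369 d → k = ln 2 / 0.369 = 1.878 d⁻¹.
After decay, C = 62.17 × e^(−kt) = 62.17 × 0.3745 = 23.28 mg/L.

23.3 mg/L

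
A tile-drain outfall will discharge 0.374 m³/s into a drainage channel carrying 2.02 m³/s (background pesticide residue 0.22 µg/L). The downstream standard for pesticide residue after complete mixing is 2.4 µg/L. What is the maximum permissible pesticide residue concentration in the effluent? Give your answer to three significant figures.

14.2 µg/L

At the limit, (Qr·Cr + Qe·Cₑ)/(Qr + Qe) = 2.4:
Cₑ = (2.394·2.4 − 2.020·0.2200) / 0.3740 = 14.17 µg/L.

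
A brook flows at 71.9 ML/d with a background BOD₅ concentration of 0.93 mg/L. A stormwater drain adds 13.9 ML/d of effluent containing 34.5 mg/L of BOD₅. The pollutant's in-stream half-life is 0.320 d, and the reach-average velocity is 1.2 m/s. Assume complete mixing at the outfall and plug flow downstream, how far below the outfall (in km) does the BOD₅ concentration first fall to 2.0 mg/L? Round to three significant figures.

Conservation of mass: C = (71.90·0.9300 + 13.90·34.50) / 85.80 = 546.4/85.80 = 6.368 mg/L.
Half-life 0.320 d → k = ln 2 / 0.320 = 2.166 d⁻¹.
Set 6.368·exp(−k·t) = 2.0 → t = ln(6.368/2.0)/k = 46200 s = 12.83 h.
Distance = v·t = 1.2·46200 = 55440 m = 55.44 km.

55.4 km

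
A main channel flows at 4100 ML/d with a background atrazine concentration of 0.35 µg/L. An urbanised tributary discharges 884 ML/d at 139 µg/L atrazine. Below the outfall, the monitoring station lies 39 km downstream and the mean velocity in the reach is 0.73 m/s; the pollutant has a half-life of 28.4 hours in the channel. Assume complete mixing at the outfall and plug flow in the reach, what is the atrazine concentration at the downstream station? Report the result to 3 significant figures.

17.4 µg/L

Mixed concentration C = ΣQC/ΣQ = (4100·0.3500 + 884.0·139.0) / 4984 = 124300/4984 = 24.94 µg/L.
Travel time t = 39·1000 / 0.73 = 53420 s = 14.84 h.
Half-life 28.4 h → k = ln 2 / 28.4 = 0.02441 h⁻¹ = 0.5858 d⁻¹.
Applying C = C₀e^(−kt): 24.94 × 0.6961 = 17.36 µg/L.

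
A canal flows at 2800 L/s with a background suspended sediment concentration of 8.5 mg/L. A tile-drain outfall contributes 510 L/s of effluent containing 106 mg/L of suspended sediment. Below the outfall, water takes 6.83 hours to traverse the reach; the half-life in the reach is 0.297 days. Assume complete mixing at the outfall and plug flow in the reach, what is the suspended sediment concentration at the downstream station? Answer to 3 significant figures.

12.1 mg/L

Mixed concentration C = ΣQC/ΣQ = (2800·8.500 + 510.0·106.0) / 3310 = 77860/3310 = 23.52 mg/L.
Half-life 0.297 d → k = ln 2 / 0.297 = 2.334 d⁻¹.
After decay, C = 23.52 × e^(−kt) = 23.52 × 0.5147 = 12.11 mg/L.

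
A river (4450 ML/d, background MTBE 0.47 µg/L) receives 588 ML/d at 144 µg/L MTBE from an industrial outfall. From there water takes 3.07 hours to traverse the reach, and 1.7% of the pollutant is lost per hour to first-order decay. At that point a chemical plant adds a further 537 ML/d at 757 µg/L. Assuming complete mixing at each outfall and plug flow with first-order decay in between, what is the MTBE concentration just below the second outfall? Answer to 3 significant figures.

Conservation of mass: C = (4450·0.4700 + 588.0·144.0) / 5038 = 86760/5038 = 17.22 µg/L; combined flow 5038 ML/d.
1.7%/h lost → k = −ln(1 − 0.017) = 0.01715 h⁻¹.
After decay, C = 17.22 × e^(−kt) = 17.22 × 0.9487 = 16.34 µg/L.
Second outfall: C = (5038·16.34 + 537.0·757.0)/5575 = 87.68 µg/L.

87.7 µg/L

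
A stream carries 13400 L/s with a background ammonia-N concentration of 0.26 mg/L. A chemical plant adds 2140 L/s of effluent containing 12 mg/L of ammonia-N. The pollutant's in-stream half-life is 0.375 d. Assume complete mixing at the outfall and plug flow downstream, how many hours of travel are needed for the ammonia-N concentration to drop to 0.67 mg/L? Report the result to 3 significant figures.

13.4 h

After mixing, C = (13400·0.2600 + 2140·12.00) / 15540 = 29160/15540 = 1.877 mg/L.
Half-life 0.375 d → k = ln 2 / 0.375 = 1.848 d⁻¹.
1.877·exp(−k·t) = 0.67 → t = ln(1.877/0.67)/k = 48150 s = 13.37 h.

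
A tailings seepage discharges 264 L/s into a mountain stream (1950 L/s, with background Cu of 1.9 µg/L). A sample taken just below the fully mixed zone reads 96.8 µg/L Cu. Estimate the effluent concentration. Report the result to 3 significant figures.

798 µg/L

Mass balance: 1950·1.900 + 264.0·Cₑ = 2214·96.80
→ Cₑ = (2214·96.80 − 1950·1.900) / 264.0 = 797.8 µg/L.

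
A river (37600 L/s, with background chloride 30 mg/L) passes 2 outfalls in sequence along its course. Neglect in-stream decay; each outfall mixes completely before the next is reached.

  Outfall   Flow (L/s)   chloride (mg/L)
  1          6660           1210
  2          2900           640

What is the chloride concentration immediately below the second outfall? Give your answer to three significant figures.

Outfall 1: combined Q = 44260 L/s; C = (37600·30.00 + 6660·1210)/44260 = 207.6 mg/L.
Outfall 2: combined Q = 47160 L/s; C = (44260·207.6 + 2900·640.0)/47160 = 234.2 mg/L.

234 mg/L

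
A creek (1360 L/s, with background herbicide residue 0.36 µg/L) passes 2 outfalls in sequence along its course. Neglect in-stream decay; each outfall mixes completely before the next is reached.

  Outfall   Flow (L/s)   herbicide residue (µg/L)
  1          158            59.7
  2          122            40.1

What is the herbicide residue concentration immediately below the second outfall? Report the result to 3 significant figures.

9.03 µg/L

Below outfall 1: Q → 1518 L/s, C = (1360·0.3600 + 158.0·59.70)/1518 = 6.536 µg/L.
Below outfall 2: Q → 1640 L/s, C = (1518·6.536 + 122.0·40.10)/1640 = 9.033 µg/L.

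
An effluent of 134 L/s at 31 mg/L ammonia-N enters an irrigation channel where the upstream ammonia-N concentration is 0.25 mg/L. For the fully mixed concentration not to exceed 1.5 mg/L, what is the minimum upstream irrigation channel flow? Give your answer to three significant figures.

3160 L/s

Set C_mix = 1.5: (Q·0.2500 + 134.0·31.00) / (Q + 134.0) = 1.5
→ Q = 134.0·(31.00 − 1.5)/(1.5 − 0.2500) = 3162 L/s.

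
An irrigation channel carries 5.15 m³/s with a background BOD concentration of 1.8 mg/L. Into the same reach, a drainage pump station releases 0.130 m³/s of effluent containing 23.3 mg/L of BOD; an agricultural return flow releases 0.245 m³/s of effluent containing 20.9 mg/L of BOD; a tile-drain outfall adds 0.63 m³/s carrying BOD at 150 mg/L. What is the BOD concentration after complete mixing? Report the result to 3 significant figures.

After mixing, C = (5.150·1.800 + 0.1300·23.30 + 0.2450·20.90 + 0.6300·150.0) / 6.155 = 111.9/6.155 = 18.18 mg/L.

18.2 mg/L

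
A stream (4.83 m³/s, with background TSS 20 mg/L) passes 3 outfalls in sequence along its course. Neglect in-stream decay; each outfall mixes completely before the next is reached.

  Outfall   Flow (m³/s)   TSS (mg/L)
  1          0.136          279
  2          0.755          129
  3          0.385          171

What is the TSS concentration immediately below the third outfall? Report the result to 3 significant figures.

After outfall 1: Q = 4.830 + 0.1360 = 4.966 m³/s; C = (4.830·20.00 + 0.1360·279.0)/4.966 = 27.09 mg/L.
After outfall 2: Q = 4.966 + 0.7550 = 5.721 m³/s; C = (4.966·27.09 + 0.7550·129.0)/5.721 = 40.54 mg/L.
After outfall 3: Q = 5.721 + 0.3850 = 6.106 m³/s; C = (5.721·40.54 + 0.3850·171.0)/6.106 = 48.77 mg/L.

48.8 mg/L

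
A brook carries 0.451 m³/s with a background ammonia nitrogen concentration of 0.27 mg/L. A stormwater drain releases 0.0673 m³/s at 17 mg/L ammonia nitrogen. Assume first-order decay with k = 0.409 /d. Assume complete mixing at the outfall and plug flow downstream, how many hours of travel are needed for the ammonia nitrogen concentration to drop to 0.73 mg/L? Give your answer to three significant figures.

70.9 h

Conservation of mass: C = (0.4510·0.2700 + 0.06730·17.00) / 0.5183 = 1.266/0.5183 = 2.442 mg/L.
2.442·exp(−k·t) = 0.73 → t = ln(2.442/0.73)/k = 255100 s = 70.87 h.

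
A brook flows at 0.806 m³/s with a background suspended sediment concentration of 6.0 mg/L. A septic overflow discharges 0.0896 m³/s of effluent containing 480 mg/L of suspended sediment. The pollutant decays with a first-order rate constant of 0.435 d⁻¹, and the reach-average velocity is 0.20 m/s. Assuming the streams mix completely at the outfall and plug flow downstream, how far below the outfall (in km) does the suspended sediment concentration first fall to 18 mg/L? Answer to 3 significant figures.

Mixed concentration C = ΣQC/ΣQ = (0.8060·6.000 + 0.08960·480.0) / 0.8956 = 47.84/0.8956 = 53.42 mg/L.
Set 53.42·exp(−k·t) = 18 → t = ln(53.42/18)/k = 216100 s = 60.02 h.
Distance = v·t = 0.20·216100 = 43210 m = 43.21 km.

43.2 km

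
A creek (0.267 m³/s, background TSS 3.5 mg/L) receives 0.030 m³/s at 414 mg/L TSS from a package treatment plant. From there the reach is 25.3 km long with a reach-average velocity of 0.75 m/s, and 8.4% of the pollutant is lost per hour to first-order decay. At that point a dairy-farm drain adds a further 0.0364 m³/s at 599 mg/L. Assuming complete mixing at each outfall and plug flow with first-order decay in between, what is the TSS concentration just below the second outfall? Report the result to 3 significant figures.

Conservation of mass: C = (0.2670·3.500 + 0.03000·414.0) / 0.2970 = 13.35/0.2970 = 44.96 mg/L; combined flow 0.2970 m³/s.
Travel time t = 25.3·1000 / 0.75 = 33730 s = 9.370 h.
8.4%/h lost → k = −ln(1 − 0.084) = 0.08774 h⁻¹.
First-order decay: C = 44.96·exp(−k·t) = 44.96·0.4395 = 19.76 mg/L.
Second outfall: C = (0.2970·19.76 + 0.03640·599.0)/0.3334 = 83.00 mg/L.

83.0 mg/L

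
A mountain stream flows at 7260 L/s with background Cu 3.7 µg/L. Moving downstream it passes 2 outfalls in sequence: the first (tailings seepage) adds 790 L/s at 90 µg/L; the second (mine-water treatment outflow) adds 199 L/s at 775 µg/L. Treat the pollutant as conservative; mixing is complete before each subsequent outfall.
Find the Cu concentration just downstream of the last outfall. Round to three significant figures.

After outfall 1: Q = 7260 + 790.0 = 8050 L/s; C = (7260·3.700 + 790.0·90.00)/8050 = 12.17 µg/L.
After outfall 2: Q = 8050 + 199.0 = 8249 L/s; C = (8050·12.17 + 199.0·775.0)/8249 = 30.57 µg/L.

30.6 µg/L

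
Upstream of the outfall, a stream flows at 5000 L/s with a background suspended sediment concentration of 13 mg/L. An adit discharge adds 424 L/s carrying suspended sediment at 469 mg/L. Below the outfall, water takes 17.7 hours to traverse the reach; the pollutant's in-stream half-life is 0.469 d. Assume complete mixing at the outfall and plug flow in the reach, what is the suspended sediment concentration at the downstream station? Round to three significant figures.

16.4 mg/L

Conservation of mass: C = (5000·13.00 + 424.0·469.0) / 5424 = 263900/5424 = 48.65 mg/L.
Half-life 0.469 d → k = ln 2 / 0.469 = 1.478 d⁻¹.
Decay over the reach: 48.65·exp(−kt) = 48.65·0.3362 = 16.36 mg/L.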